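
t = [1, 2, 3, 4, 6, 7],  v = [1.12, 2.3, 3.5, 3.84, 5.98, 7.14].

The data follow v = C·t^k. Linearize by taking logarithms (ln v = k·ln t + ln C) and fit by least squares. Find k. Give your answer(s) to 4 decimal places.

k = 0.9244

With ln vᵢ as the transformed response and ln tᵢ as the regressor:
Σln t = 6.9157, Σ(ln t)² = 10.6062, Σln v = 7.2986, Σln t·ln v = 10.8484.
Equations: 10.6062·k + 6.9157·ln C = 10.8484;  6.9157·k + 6·ln C = 7.2986.
Solving (det = 15.8099): k = 0.92443, ln C = 0.15092.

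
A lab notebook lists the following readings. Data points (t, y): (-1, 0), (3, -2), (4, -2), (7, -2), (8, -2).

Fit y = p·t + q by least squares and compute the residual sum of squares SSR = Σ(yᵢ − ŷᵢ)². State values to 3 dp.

SSR = 1.071

The normal system XᵀX·[p, q]ᵀ = Xᵀy is [[139, 21]; [21, 5]]·[p, q]ᵀ = [-44, -8]ᵀ.
det = 139·5 − 21² = 254.
p = ((-44)·5 − 21·(-8))/254 = -26/127; q = (139·(-8) − 21·(-44))/254 = -94/127.
Residuals: 68/127, -82/127, -56/127, 22/127, 48/127; SSR = 136/127.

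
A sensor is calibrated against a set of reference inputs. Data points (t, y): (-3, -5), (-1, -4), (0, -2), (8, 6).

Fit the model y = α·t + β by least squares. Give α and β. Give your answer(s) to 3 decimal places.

α = 1.029, β = -2.279

Entries of XᵀX: Σt·t = 74, Σt = 4, Σ1 = 4.
For Xᵀy: Σt·y = 67, Σy = -5.
So XᵀX·[α, β]ᵀ = Xᵀy: [[74, 4]; [4, 4]]·[α, β]ᵀ = [67, -5]ᵀ.
Eliminating β: 4·(row 1) − 4·(row 2) gives 280·α = 4·67 − 4·(-5) = 288, so α = 36/35.
Then β = ((-5) − 4·(36/35))/4 = -319/140.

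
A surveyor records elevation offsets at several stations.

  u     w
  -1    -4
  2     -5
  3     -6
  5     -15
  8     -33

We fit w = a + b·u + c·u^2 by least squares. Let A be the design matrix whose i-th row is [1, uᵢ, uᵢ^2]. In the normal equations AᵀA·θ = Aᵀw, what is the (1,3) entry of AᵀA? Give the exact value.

Row 1 ↔ basis 1, column 3 ↔ basis u^2, so (AᵀA)_{1,3} = Σᵢ u^2 = (1)·(1) + (1)·(4) + (1)·(9) + (1)·(25) + (1)·(64) = 103.

103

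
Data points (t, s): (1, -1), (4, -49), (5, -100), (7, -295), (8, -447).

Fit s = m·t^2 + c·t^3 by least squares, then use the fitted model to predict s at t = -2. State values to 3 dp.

Forming XᵀX = [[7379, 53725]; [53725, 399515]] and Xᵀs = [-46348, -345686]ᵀ gives XᵀX·[m, c]ᵀ = Xᵀs.
Eliminating c: 399515·(row 1) − 53725·(row 2) gives 61645560·m = 399515·(-46348) − 53725·(-345686) = 55259130, so m = 1841971/2054852.
Then c = ((-345686) − 53725·(1841971/2054852))/399515 = -10128449/10274260.
At t = -2: ŝ = (1841971/2054852)·(4) + (-10128449/10274260)·(-8) = 29466753/2568565.

ŝ = 11.472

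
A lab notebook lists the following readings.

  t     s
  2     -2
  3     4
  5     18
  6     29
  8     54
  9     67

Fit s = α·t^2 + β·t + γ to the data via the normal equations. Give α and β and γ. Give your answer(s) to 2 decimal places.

With design matrix A, AᵀA = [[12675, 1617, 219]; [1617, 219, 33]; [219, 33, 6]] and Aᵀs = [10405, 1307, 170]ᵀ.
Solving the 3×3 system (Gaussian elimination) gives α = 3/4, β = 167/100, γ = -617/75.

α = 0.75, β = 1.67, γ = -8.23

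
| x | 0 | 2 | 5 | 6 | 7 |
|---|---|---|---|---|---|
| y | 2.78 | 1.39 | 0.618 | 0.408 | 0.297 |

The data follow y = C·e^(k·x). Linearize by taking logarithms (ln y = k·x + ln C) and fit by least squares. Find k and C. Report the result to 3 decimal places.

Linearized form: ln y = k·x + ln C. From the 5 transformed points,
XᵀX = [[114.0000, 20.0000]; [20.0000, 5]], rhs = [-15.6248, -1.2400]ᵀ  (here Σx = 20.0000, Σ(x)² = 114.0000, Σln y = -1.2400, Σx·ln y = -15.6248).
Δ = 114.0000·5 − (20.0000)² = 170.0000; k = (-15.6248·5 − 20.0000·-1.2400)/170.0000 = -0.31367, ln C = (114.0000·-1.2400 − 20.0000·-15.6248)/170.0000 = 1.00667, so C = exp(1.00667) = 2.73647.

k = -0.314, C = 2.736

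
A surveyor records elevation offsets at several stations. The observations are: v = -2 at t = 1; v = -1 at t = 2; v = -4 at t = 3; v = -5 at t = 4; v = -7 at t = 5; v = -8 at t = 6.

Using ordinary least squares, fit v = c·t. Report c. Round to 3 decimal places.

XᵀX·[c]ᵀ = Xᵀv reads: 91·c = -119.
(Σt·t = 91, Σt·v = -119.)
Hence c = -119 / 91 ≈ -1.30769.

c = -1.308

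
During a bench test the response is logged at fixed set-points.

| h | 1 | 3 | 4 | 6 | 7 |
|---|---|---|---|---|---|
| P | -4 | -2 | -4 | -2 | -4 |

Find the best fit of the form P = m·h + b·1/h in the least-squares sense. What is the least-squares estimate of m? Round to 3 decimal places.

m = -0.432

MᵀM·[m, b]ᵀ = MᵀP reads: 111·m + 5·b = -66;  5·m + (8621/7056)·b = -46/7.
Eliminating b: (8621/7056)·(row 1) − 5·(row 2) gives (260177/2352)·m = (8621/7056)·(-66) − 5·(-46/7) = -56191/1176, so m = -112382/260177.
Then b = ((-46/7) − 5·(-112382/260177))/(8621/7056) = -939456/260177.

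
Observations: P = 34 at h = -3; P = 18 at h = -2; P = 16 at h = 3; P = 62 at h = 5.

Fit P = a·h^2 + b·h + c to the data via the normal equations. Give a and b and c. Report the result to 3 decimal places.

Compute the Gram sums: Σh^2·h^2 = 803, Σh^2·h = 117, Σh^2 = 47, Σh·h = 47, Σh = 3, Σ1 = 4.
For MᵀP: Σh^2·P = 2072, Σh·P = 220, ΣP = 130.
Normal equations: [[803, 117, 47]; [117, 47, 3]; [47, 3, 4]]·[a, b, c]ᵀ = [2072, 220, 130]ᵀ.
Row-reducing yields a = 7176/2269, b = -6898/2269, c = -5402/2269.

a = 3.163, b = -3.040, c = -2.381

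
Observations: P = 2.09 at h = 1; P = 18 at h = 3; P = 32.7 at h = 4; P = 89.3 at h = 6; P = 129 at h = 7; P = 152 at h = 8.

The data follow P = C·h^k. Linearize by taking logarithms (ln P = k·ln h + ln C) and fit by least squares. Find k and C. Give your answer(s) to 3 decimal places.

k = 2.102, C = 1.962

Taking logs, ln P = k·ln h + ln C, so regress ln P on ln h.
Σln h = 8.3020, Σ(ln h)² = 14.4498, Σln P = 21.4906, Σln h·ln P = 35.9621.
Normal system: [[14.4498, 8.3020]; [8.3020, 6]]·[k, ln C]ᵀ = [35.9621, 21.4906]ᵀ.
Δ = 14.4498·6 − (8.3020)² = 17.7753; k = (35.9621·6 − 8.3020·21.4906)/17.7753 = 2.10164, ln C = (14.4498·21.4906 − 8.3020·35.9621)/17.7753 = 0.67379, so C = exp(0.67379) = 1.96165.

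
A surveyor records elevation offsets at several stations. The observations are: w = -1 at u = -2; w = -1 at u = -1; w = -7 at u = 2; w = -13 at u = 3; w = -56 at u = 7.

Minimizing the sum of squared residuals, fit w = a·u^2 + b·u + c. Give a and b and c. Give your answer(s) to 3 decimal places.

From the data, Σu^2·u^2 = 2515, Σu^2·u = 369, Σu^2 = 67, Σu·u = 67, Σu = 9, Σ1 = 5.
For Mᵀw: Σu^2·w = -2894, Σu·w = -442, Σw = -78.
Normal equations: [[2515, 369, 67]; [369, 67, 9]; [67, 9, 5]]·[a, b, c]ᵀ = [-2894, -442, -78]ᵀ.
Solving the 3×3 system (Gaussian elimination) gives a = -5938/6391, b = -8908/6391, c = -4096/6391.

a = -0.929, b = -1.394, c = -0.641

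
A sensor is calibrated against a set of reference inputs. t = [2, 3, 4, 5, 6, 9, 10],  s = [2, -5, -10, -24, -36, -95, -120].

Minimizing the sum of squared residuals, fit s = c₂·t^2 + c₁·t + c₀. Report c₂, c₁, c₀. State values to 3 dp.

The normal system MᵀM·[c₂, c₁, c₀]ᵀ = Mᵀs is [[18835, 2169, 271]; [2169, 271, 39]; [271, 39, 7]]·[c₂, c₁, c₀]ᵀ = [-21788, -2442, -288]ᵀ.
Row-reducing yields c₂ = -34025/23961, c₁ = 14656/7987, c₀ = 86465/23961.

c₂ = -1.420, c₁ = 1.835, c₀ = 3.609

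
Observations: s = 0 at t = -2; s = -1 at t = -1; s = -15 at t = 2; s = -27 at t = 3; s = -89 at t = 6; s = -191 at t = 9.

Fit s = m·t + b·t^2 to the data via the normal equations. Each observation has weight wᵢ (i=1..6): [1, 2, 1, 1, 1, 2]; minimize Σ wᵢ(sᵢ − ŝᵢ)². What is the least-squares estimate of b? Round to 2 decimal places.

The normal system AᵀWA·[m, b]ᵀ = AᵀWs is [[217, 1699]; [1699, 14533]]·[m, b]ᵀ = [-4081, -34451]ᵀ.
Eliminating b: 14533·(row 1) − 1699·(row 2) gives 267060·m = 14533·(-4081) − 1699·(-34451) = -776924, so m = -194231/66765.
Then b = ((-34451) − 1699·(-194231/66765))/14533 = -135562/66765.

b = -2.03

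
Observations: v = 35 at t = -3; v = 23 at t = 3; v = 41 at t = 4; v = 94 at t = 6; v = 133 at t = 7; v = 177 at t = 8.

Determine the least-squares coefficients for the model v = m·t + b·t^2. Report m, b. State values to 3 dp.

m = -2.233, b = 3.038

Entries of MᵀM: Σt·t = 183, Σt·t^2 = 1135, Σt^2·t^2 = 8211.
And Σt·v = 3039, Σt^2·v = 22407.
MᵀM·[m, b]ᵀ = Mᵀv becomes [[183, 1135]; [1135, 8211]]·[m, b]ᵀ = [3039, 22407]ᵀ.
det = 183·8211 − 1135² = 214388.
m = (3039·8211 − 1135·22407)/214388 = -119679/53597; b = (183·22407 − 1135·3039)/214388 = 162804/53597.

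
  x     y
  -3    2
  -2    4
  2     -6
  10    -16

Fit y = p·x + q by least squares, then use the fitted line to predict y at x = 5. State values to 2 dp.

With design matrix A, AᵀA = [[117, 7]; [7, 4]] and Aᵀy = [-186, -16]ᵀ.
det = 117·4 − 7² = 419.
p = ((-186)·4 − 7·(-16))/419 = -632/419; q = (117·(-16) − 7·(-186))/419 = -570/419.
At x = 5: ŷ = (-632/419)·(5) + (-570/419)·(1) = -3730/419.

ŷ = -8.90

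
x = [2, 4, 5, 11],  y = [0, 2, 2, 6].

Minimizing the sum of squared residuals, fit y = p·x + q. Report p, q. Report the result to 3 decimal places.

p = 0.644, q = -1.044

From the data, Σx·x = 166, Σx = 22, Σ1 = 4.
For Aᵀy: Σx·y = 84, Σy = 10.
Normal equations: [[166, 22]; [22, 4]]·[p, q]ᵀ = [84, 10]ᵀ.
Δ = 166·4 − 22² = 180.
p = (84·4 − 22·10)/180 = 29/45; q = (166·10 − 22·84)/180 = -47/45.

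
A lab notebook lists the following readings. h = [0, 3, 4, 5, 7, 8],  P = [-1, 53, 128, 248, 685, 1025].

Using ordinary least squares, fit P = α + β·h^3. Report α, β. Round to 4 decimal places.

The normal system AᵀA·[α, β]ᵀ = AᵀP is [[6, 1071]; [1071, 400243]]·[α, β]ᵀ = [2138, 800378]ᵀ.
det = 6·400243 − 1071² = 1254417.
α = (2138·400243 − 1071·800378)/1254417 = -1485304/1254417; β = (6·800378 − 1071·2138)/1254417 = 837490/418139.

α = -1.1841, β = 2.0029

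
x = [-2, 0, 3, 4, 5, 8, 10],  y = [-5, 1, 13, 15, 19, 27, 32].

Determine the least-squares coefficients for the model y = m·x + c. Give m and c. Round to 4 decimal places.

m = 3.1321, c = 2.0431

Sums needed: Σx·x = 218, Σx = 28, Σ1 = 7.
And Σx·y = 740, Σy = 102.
Δ = 218·7 − 28² = 742.
m = (740·7 − 28·102)/742 = 166/53; c = (218·102 − 28·740)/742 = 758/371.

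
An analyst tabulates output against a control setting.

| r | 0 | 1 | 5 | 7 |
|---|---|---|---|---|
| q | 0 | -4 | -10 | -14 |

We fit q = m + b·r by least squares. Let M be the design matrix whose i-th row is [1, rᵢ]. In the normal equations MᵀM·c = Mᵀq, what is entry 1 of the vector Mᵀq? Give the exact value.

Entry 1 ↔ basis 1, so (Mᵀq)_{1} = Σᵢ qᵢ = (1)·(0) + (1)·(-4) + (1)·(-10) + (1)·(-14) = -28.

-28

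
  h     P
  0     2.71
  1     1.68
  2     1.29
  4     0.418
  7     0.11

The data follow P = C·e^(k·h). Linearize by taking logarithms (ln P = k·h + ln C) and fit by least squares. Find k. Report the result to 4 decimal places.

Linearized form: ln P = k·h + ln C. From the 5 transformed points,
Over the data: Σh = 14.0000, Σ(h)² = 70.0000, Σln P = -1.3092, Σh·ln P = -17.9119.
Normal system: [[70.0000, 14.0000]; [14.0000, 5]]·[k, ln C]ᵀ = [-17.9119, -1.3092]ᵀ.
Slope k = (n·Σh·ln P − Σh·Σln P)/(n·Σ(h)² − (Σh)²) = (5·-17.9119 − 14.0000·-1.3092)/154.0000 = -0.46254; ln C = (Σln P − k·Σh)/n = 1.03328.

k = -0.4625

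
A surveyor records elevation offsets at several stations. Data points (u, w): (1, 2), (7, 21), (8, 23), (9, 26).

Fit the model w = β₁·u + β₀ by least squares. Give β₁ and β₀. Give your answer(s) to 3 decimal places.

From the data, Σu·u = 195, Σu = 25, Σ1 = 4.
Moment sums: Σu·w = 567, Σw = 72.
Δ = 195·4 − 25² = 155.
β₁ = (567·4 − 25·72)/155 = 468/155; β₀ = (195·72 − 25·567)/155 = -27/31.

β₁ = 3.019, β₀ = -0.871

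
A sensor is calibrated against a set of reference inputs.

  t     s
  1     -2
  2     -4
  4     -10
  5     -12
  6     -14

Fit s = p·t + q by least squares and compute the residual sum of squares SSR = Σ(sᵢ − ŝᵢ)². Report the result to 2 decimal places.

The normal system AᵀA·[p, q]ᵀ = Aᵀs is [[82, 18]; [18, 5]]·[p, q]ᵀ = [-194, -42]ᵀ.
Determinant 82·5 − 18² = 86.
p = ((-194)·5 − 18·(-42))/86 = -107/43; q = (82·(-42) − 18·(-194))/86 = 24/43.
Residuals: -3/43, 18/43, -26/43, -5/43, 16/43; SSR = 30/43.

SSR = 0.70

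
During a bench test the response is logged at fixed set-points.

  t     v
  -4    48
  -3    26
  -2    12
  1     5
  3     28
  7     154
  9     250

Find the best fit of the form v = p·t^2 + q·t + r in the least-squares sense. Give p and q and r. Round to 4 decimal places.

p = 3.0376, q = 0.4429, r = 0.6816

From the data, Σt^2·t^2 = 9397, Σt^2·t = 1001, Σt^2 = 169, Σt·t = 169, Σt = 11, Σ1 = 7.
Moment sums: Σt^2·v = 29103, Σt·v = 3123, Σv = 523.
XᵀX·[p, q, r]ᵀ = Xᵀv becomes [[9397, 1001, 169]; [1001, 169, 11]; [169, 11, 7]]·[p, q, r]ᵀ = [29103, 3123, 523]ᵀ.
Solving the 3×3 system (Gaussian elimination) gives p = 52329/17227, q = 68668/155043, r = 105676/155043.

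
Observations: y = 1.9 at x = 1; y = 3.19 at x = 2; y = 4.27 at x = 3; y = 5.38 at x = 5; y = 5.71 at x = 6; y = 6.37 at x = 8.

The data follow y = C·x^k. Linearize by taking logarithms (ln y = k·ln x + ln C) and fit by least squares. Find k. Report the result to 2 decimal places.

With ln yᵢ as the transformed response and ln xᵢ as the regressor:
Sums: Σln x = 7.2724, Σ(ln x)² = 11.8122, Σln y = 8.5300, Σln x·ln y = 12.0789.
Normal system: [[11.8122, 7.2724]; [7.2724, 6]]·[k, ln C]ᵀ = [12.0789, 8.5300]ᵀ.
Δ = 11.8122·6 − (7.2724)² = 17.9853; k = (12.0789·6 − 7.2724·8.5300)/17.9853 = 0.58048, ln C = (11.8122·8.5300 − 7.2724·12.0789)/17.9853 = 0.71808.

k = 0.58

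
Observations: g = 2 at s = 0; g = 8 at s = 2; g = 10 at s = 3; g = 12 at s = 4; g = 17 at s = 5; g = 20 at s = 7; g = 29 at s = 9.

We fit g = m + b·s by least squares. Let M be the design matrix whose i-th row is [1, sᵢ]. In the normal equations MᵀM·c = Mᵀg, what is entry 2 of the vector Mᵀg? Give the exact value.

580

Entry 2 ↔ basis s, so (Mᵀg)_{2} = Σᵢ (s)·gᵢ = (0)·(2) + (2)·(8) + (3)·(10) + (4)·(12) + (5)·(17) + (7)·(20) + (9)·(29) = 580.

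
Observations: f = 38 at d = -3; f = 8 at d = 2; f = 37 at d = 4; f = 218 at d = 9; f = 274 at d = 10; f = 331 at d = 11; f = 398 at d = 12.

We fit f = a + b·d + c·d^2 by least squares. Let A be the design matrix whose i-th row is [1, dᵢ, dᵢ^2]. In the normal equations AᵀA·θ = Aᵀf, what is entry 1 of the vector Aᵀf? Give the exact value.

Entry 1 ↔ basis 1, so (Aᵀf)_{1} = Σᵢ fᵢ = (1)·(38) + (1)·(8) + (1)·(37) + (1)·(218) + (1)·(274) + (1)·(331) + (1)·(398) = 1304.

1304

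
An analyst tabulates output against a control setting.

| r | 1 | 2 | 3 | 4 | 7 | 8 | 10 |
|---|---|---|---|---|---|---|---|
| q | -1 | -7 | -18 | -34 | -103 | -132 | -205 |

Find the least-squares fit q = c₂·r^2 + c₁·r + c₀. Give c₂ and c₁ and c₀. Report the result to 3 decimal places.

From the data, Σr^2·r^2 = 16851, Σr^2·r = 1955, Σr^2 = 243, Σr·r = 243, Σr = 35, Σ1 = 7.
For Aᵀq: Σr^2·q = -34730, Σr·q = -4032, Σq = -500.
Normal equations: [[16851, 1955, 243]; [1955, 243, 35]; [243, 35, 7]]·[c₂, c₁, c₀]ᵀ = [-34730, -4032, -500]ᵀ.
Row-reducing yields c₂ = -41715/21568, c₁ = -31957/21568, c₀ = 8415/2696.

c₂ = -1.934, c₁ = -1.482, c₀ = 3.121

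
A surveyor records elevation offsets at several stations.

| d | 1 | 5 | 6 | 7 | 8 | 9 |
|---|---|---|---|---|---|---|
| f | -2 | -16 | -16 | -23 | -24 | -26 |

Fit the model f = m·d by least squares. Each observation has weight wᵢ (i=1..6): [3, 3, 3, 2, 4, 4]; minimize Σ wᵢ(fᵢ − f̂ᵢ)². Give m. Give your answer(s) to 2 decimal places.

m = -2.96

Sums needed: Σwᵢ·d·d = 864.
Right-hand side: Σwᵢ·d·f = -2560.
Normal equations: [[864]]·[m]ᵀ = [-2560]ᵀ.
m = (-2560)/864 = -2.96296.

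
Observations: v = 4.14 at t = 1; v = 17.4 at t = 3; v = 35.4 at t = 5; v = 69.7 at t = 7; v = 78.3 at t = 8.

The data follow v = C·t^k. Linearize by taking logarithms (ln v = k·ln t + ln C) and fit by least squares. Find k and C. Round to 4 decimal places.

Taking logs, ln v = k·ln t + ln C, so regress ln v on ln t.
Over the data: Σln t = 6.7334, Σ(ln t)² = 11.9079, Σln v = 16.4486, Σln t·ln v = 26.2049.
Normal system: [[11.9079, 6.7334]; [6.7334, 5]]·[k, ln C]ᵀ = [26.2049, 16.4486]ᵀ.
Slope k = (n·Σln t·ln v − Σln t·Σln v)/(n·Σ(ln t)² − (Σln t)²) = (5·26.2049 − 6.7334·16.4486)/14.2007 = 1.42734; ln C = (Σln v − k·Σln t)/n = 1.36755, so C = exp(1.36755) = 3.92574.

k = 1.4273, C = 3.9257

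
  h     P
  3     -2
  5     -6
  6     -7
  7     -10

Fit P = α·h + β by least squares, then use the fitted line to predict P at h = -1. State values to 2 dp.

P̂ = 5.71

Normal-equation sums: Σh·h = 119, Σh = 21, Σ1 = 4.
Right-hand side: Σh·P = -148, ΣP = -25.
Normal equations: [[119, 21]; [21, 4]]·[α, β]ᵀ = [-148, -25]ᵀ.
det = 119·4 − 21² = 35.
α = ((-148)·4 − 21·(-25))/35 = -67/35; β = (119·(-25) − 21·(-148))/35 = 19/5.
At h = -1: P̂ = (-67/35)·(-1) + (19/5)·(1) = 40/7.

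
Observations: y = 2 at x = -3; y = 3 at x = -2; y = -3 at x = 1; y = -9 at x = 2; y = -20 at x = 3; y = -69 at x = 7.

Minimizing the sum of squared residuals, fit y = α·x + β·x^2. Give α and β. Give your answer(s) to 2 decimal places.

From the data, Σx·x = 76, Σx·x^2 = 344, Σx^2·x^2 = 2596.
For Aᵀy: Σx·y = -576, Σx^2·y = -3570.
Normal equations: [[76, 344]; [344, 2596]]·[α, β]ᵀ = [-576, -3570]ᵀ.
det = 76·2596 − 344² = 78960.
α = ((-576)·2596 − 344·(-3570))/78960 = -5567/1645; β = (76·(-3570) − 344·(-576))/78960 = -3049/3290.

α = -3.38, β = -0.93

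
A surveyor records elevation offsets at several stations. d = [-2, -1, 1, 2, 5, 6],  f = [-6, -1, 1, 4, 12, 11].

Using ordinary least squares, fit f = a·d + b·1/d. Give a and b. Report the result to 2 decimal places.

The normal system AᵀA·[a, b]ᵀ = Aᵀf is [[71, 6]; [6, 2311/900]]·[a, b]ᵀ = [148, 337/30]ᵀ.
det = 71·(2311/900) − 6² = 131681/900.
a = (148·(2311/900) − 6·(337/30))/(131681/900) = 281368/131681; b = (71·(337/30) − 6·148)/(131681/900) = -81390/131681.

a = 2.14, b = -0.62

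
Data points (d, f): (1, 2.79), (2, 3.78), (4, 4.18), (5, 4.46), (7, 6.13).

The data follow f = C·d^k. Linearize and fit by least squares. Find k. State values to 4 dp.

k = 0.3475

With ln fᵢ as the transformed response and ln dᵢ as the regressor:
Over the data: Σln d = 5.6348, Σ(ln d)² = 8.7791, Σln f = 7.0944, Σln d·ln f = 8.8392.
Normal system: [[8.7791, 5.6348]; [5.6348, 5]]·[k, ln C]ᵀ = [8.8392, 7.0944]ᵀ.
Δ = 8.7791·5 − (5.6348)² = 12.1448; k = (8.8392·5 − 5.6348·7.0944)/12.1448 = 0.34751, ln C = (8.7791·7.0944 − 5.6348·8.8392)/12.1448 = 1.02726.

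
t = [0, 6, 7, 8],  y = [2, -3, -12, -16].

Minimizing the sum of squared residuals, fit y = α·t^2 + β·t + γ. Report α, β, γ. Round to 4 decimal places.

Forming MᵀM = [[7793, 1071, 149]; [1071, 149, 21]; [149, 21, 4]] and Mᵀy = [-1720, -230, -29]ᵀ gives MᵀM·[α, β, γ]ᵀ = Mᵀy.
Row-reducing yields α = -234/353, β = 5177/1765, γ = 3607/1765.

α = -0.6629, β = 2.9331, γ = 2.0436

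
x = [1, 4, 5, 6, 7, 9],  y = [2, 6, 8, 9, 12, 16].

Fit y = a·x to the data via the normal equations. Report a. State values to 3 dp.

From the data, Σx·x = 208.
Right-hand side: Σx·y = 348.
Normal equations: [[208]]·[a]ᵀ = [348]ᵀ.
a = 348/208 = 1.67308.

a = 1.673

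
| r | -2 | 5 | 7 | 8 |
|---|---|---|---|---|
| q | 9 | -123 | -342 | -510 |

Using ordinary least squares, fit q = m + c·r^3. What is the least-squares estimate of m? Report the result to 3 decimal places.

m = 1.270

Normal-equation sums: Σ1 = 4, Σr^3 = 972, Σr^3·r^3 = 395482.
And Σq = -966, Σr^3·q = -393873.
Normal equations: [[4, 972]; [972, 395482]]·[m, c]ᵀ = [-966, -393873]ᵀ.
Determinant 4·395482 − 972² = 637144.
m = ((-966)·395482 − 972·(-393873))/637144 = 101118/79643; c = (4·(-393873) − 972·(-966))/637144 = -159135/159286.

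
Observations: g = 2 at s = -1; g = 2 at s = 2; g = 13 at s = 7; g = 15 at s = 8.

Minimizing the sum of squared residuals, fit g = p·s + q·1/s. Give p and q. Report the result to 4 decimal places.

Sums needed: Σs·s = 118, Σs·1/s = 4, Σ1/s·1/s = 4033/3136.
Right-hand side: Σs·g = 213, Σ1/s·g = 153/56.
Normal equations: [[118, 4]; [4, 4033/3136]]·[p, q]ᵀ = [213, 153/56]ᵀ.
Δ = 118·(4033/3136) − 4² = 212859/1568.
p = (213·(4033/3136) − 4·(153/56))/(212859/1568) = 274919/141906; q = (118·(153/56) − 4·213)/(212859/1568) = -276808/70953.

p = 1.9373, q = -3.9013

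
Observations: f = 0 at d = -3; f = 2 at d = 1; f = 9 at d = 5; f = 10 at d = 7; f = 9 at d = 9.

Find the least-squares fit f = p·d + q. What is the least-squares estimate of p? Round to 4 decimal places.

p = 0.9052

The normal system AᵀA·[p, q]ᵀ = Aᵀf is [[165, 19]; [19, 5]]·[p, q]ᵀ = [198, 30]ᵀ.
Eliminating q: 5·(row 1) − 19·(row 2) gives 464·p = 5·198 − 19·30 = 420, so p = 105/116.
Then q = (30 − 19·(105/116))/5 = 297/116.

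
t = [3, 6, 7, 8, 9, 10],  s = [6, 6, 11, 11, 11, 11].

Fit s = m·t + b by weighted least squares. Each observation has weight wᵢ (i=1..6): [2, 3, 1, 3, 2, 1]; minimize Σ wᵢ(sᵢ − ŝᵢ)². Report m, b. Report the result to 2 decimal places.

Entries of MᵀWM: Σwᵢ·t·t = 629, Σwᵢ·t = 83, Σwᵢ·1 = 12.
For MᵀWs: Σwᵢ·t·s = 793, Σwᵢ·s = 107.
So MᵀWM·[m, b]ᵀ = MᵀWs: [[629, 83]; [83, 12]]·[m, b]ᵀ = [793, 107]ᵀ.
Eliminating b: 12·(row 1) − 83·(row 2) gives 659·m = 12·793 − 83·107 = 635, so m = 635/659.
Then b = (107 − 83·(635/659))/12 = 1484/659.

m = 0.96, b = 2.25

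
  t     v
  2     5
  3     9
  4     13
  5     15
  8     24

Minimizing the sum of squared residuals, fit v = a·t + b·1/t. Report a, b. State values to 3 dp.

Setting ∂/∂a … = 0 gives: 118·a + 5·b = 356;  5·a + (6901/14400)·b = 59/4.
(Σt·t = 118, Σt·1/t = 5, Σ1/t·1/t = 6901/14400, Σt·v = 356, Σ1/t·v = 59/4.)
Eliminating b: (6901/14400)·(row 1) − 5·(row 2) gives (227159/7200)·a = (6901/14400)·356 − 5·(59/4) = 348689/3600, so a = 697378/227159.
Then b = ((59/4) − 5·(697378/227159))/(6901/14400) = -284400/227159.

a = 3.070, b = -1.252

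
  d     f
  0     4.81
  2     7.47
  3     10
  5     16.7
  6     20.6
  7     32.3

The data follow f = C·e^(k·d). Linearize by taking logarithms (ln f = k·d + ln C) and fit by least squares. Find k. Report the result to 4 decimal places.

k = 0.2646

Taking logs, ln f = k·d + ln C, so regress ln f on d.
XᵀX = [[123.0000, 23.0000]; [23.0000, 6]], rhs = [67.4838, 15.1999]ᵀ  (here Σd = 23.0000, Σ(d)² = 123.0000, Σln f = 15.1999, Σd·ln f = 67.4838).
Slope k = (n·Σd·ln f − Σd·Σln f)/(n·Σ(d)² − (Σd)²) = (6·67.4838 − 23.0000·15.1999)/209.0000 = 0.26461; ln C = (Σln f − k·Σd)/n = 1.51897.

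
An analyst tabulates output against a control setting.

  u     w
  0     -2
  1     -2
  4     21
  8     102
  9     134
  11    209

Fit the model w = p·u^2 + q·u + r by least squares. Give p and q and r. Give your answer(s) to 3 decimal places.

p = 1.976, q = -2.693, r = -1.401

From the data, Σu^2·u^2 = 25555, Σu^2·u = 2637, Σu^2 = 283, Σu·u = 283, Σu = 33, Σ1 = 6.
Right-hand side: Σu^2·w = 43005, Σu·w = 4403, Σw = 462.
XᵀX·[p, q, r]ᵀ = Xᵀw becomes [[25555, 2637, 283]; [2637, 283, 33]; [283, 33, 6]]·[p, q, r]ᵀ = [43005, 4403, 462]ᵀ.
Row-reducing yields p = 42399/21454, q = -57781/21454, r = -15033/10727.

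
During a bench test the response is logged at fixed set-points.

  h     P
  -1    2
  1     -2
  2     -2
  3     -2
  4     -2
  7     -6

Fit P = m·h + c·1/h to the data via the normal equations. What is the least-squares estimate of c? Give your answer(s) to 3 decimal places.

Normal-equation sums: Σh·h = 80, Σh·1/h = 6, Σ1/h·1/h = 17245/7056.
Right-hand side: Σh·P = -64, Σ1/h·P = -295/42.
MᵀM·[m, c]ᵀ = MᵀP becomes [[80, 6]; [6, 17245/7056]]·[m, c]ᵀ = [-64, -295/42]ᵀ.
Eliminating c: (17245/7056)·(row 1) − 6·(row 2) gives (70349/441)·m = (17245/7056)·(-64) − 6·(-295/42) = -50395/441, so m = -50395/70349.
Then c = ((-295/42) − 6·(-50395/70349))/(17245/7056) = -78456/70349.

c = -1.115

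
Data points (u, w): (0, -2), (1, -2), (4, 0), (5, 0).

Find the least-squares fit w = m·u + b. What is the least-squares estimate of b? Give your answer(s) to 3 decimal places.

Compute the Gram sums: Σu·u = 42, Σu = 10, Σ1 = 4.
Right-hand side: Σu·w = -2, Σw = -4.
Eliminating b: 4·(row 1) − 10·(row 2) gives 68·m = 4·(-2) − 10·(-4) = 32, so m = 8/17.
Then b = ((-4) − 10·(8/17))/4 = -37/17.

b = -2.176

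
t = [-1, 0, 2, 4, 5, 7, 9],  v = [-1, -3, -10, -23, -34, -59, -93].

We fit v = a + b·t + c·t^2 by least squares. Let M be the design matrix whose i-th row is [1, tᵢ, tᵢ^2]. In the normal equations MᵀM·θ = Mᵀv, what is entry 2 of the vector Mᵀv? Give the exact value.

Entry 2 ↔ basis t, so (Mᵀv)_{2} = Σᵢ (t)·vᵢ = (-1)·(-1) + (0)·(-3) + (2)·(-10) + (4)·(-23) + (5)·(-34) + (7)·(-59) + (9)·(-93) = -1531.

-1531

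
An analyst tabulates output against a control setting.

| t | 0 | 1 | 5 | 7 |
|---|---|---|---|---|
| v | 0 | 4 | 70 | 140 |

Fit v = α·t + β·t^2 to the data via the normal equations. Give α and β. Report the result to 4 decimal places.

AᵀA·[α, β]ᵀ = Aᵀv reads: 75·α + 469·β = 1334;  469·α + 3027·β = 8614.
Eliminating β: 3027·(row 1) − 469·(row 2) gives 7064·α = 3027·1334 − 469·8614 = -1948, so α = -487/1766.
Then β = (8614 − 469·(-487/1766))/3027 = 5101/1766.

α = -0.2758, β = 2.8884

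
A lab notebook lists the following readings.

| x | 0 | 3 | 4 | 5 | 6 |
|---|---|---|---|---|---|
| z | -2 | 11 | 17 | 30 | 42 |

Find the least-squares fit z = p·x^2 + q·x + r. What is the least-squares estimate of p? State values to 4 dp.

p = 1.1122

MᵀM·[p, q, r]ᵀ = Mᵀz reads: 2258·p + 432·q + 86·r = 2633;  432·p + 86·q + 18·r = 503;  86·p + 18·q + 5·r = 98.
(Σx^2·x^2 = 2258, Σx^2·x = 432, Σx^2 = 86, Σx·x = 86, Σx = 18, Σ1 = 5, Σx^2·z = 2633, Σx·z = 503, Σz = 98.)
Inverting the 3×3 Gram matrix, [p, q, r]ᵀ = [109/98, 65/98, -94/49]ᵀ.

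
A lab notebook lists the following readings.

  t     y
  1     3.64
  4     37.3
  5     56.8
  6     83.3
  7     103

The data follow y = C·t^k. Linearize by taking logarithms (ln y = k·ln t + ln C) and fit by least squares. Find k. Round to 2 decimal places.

Taking logs, ln y = k·ln t + ln C, so regress ln y on ln t.
Σln t = 6.7334, Σ(ln t)² = 11.5091, Σln y = 18.0077, Σln t·ln y = 28.4611.
Equations: 11.5091·k + 6.7334·ln C = 28.4611;  6.7334·k + 5·ln C = 18.0077.
Slope k = (n·Σln t·ln y − Σln t·Σln y)/(n·Σ(ln t)² − (Σln t)²) = (5·28.4611 − 6.7334·18.0077)/12.2067 = 1.72467; ln C = (Σln y − k·Σln t)/n = 1.27895.

k = 1.72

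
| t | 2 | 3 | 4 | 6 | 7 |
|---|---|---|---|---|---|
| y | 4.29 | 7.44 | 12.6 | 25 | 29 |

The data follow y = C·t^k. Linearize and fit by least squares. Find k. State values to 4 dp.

Taking logs, ln y = k·ln t + ln C, so regress ln y on ln t.
Sums: Σln t = 6.9157, Σ(ln t)² = 10.6062, Σln y = 12.5830, Σln t·ln y = 19.0465.
Normal system: [[10.6062, 6.9157]; [6.9157, 5]]·[k, ln C]ᵀ = [19.0465, 12.5830]ᵀ.
Slope k = (n·Σln t·ln y − Σln t·Σln y)/(n·Σ(ln t)² − (Σln t)²) = (5·19.0465 − 6.9157·12.5830)/5.2037 = 1.57812; ln C = (Σln y − k·Σln t)/n = 0.33384.

k = 1.5781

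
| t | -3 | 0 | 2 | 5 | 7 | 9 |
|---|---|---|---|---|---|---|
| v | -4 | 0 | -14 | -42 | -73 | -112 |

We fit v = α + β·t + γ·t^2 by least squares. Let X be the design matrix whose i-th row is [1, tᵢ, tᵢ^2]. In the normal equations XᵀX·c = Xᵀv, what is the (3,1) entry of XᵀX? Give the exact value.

Row 3 ↔ basis t^2, column 1 ↔ basis 1, so (XᵀX)_{3,1} = Σᵢ t^2 = (9)·(1) + (0)·(1) + (4)·(1) + (25)·(1) + (49)·(1) + (81)·(1) = 168.

168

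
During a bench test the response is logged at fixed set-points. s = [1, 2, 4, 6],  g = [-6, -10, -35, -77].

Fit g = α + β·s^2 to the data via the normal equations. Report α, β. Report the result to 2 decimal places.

Setting ∂/∂α … = 0 gives: 4·α + 57·β = -128;  57·α + 1569·β = -3378.
det = 4·1569 − 57² = 3027.
α = ((-128)·1569 − 57·(-3378))/3027 = -2762/1009; β = (4·(-3378) − 57·(-128))/3027 = -2072/1009.

α = -2.74, β = -2.05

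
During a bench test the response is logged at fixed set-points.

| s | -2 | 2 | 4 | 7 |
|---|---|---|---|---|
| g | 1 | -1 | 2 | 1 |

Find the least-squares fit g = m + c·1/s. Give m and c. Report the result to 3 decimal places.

m = 0.868, c = -1.197

Normal-equation sums: Σ1 = 4, Σ1/s = 11/28, Σ1/s·1/s = 457/784.
Right-hand side: Σg = 3, Σ1/s·g = -5/14.
XᵀX·[m, c]ᵀ = Xᵀg becomes [[4, 11/28]; [11/28, 457/784]]·[m, c]ᵀ = [3, -5/14]ᵀ.
Eliminating c: (457/784)·(row 1) − (11/28)·(row 2) gives (1707/784)·m = (457/784)·3 − (11/28)·(-5/14) = 1481/784, so m = 1481/1707.
Then c = ((-5/14) − (11/28)·(1481/1707))/(457/784) = -2044/1707.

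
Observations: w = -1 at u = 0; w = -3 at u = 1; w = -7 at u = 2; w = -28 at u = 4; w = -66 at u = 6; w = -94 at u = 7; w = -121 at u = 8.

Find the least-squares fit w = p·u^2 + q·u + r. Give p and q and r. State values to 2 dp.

p = -2.07, q = 1.50, r = -1.58

Entries of XᵀX: Σu^2·u^2 = 8066, Σu^2·u = 1144, Σu^2 = 170, Σu·u = 170, Σu = 28, Σ1 = 7.
Right-hand side: Σu^2·w = -15205, Σu·w = -2151, Σw = -320.
Normal equations: [[8066, 1144, 170]; [1144, 170, 28]; [170, 28, 7]]·[p, q, r]ᵀ = [-15205, -2151, -320]ᵀ.
Solving the 3×3 system (Gaussian elimination) gives p = -3259/1578, q = 68869/45762, r = -12031/7627.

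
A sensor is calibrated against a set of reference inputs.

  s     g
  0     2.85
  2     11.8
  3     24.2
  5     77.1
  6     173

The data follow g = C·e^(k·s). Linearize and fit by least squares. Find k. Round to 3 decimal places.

k = 0.671

Taking logs, ln g = k·s + ln C, so regress ln g on s.
AᵀA = [[74.0000, 16.0000]; [16.0000, 5]], rhs = [67.1405, 16.2002]ᵀ  (here Σs = 16.0000, Σ(s)² = 74.0000, Σln g = 16.2002, Σs·ln g = 67.1405).
Solving (det = 114.0000): k = 0.67105, ln C = 1.09267.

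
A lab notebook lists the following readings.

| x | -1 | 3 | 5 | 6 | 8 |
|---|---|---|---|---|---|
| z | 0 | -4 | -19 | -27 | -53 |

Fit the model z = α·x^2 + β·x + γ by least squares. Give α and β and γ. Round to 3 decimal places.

Sums needed: Σx^2·x^2 = 6099, Σx^2·x = 879, Σx^2 = 135, Σx·x = 135, Σx = 21, Σ1 = 5.
And Σx^2·z = -4875, Σx·z = -693, Σz = -103.
Normal equations: [[6099, 879, 135]; [879, 135, 21]; [135, 21, 5]]·[α, β, γ]ᵀ = [-4875, -693, -103]ᵀ.
Row-reducing yields α = -179/187, β = 1987/2431, γ = 4405/2431.

α = -0.957, β = 0.817, γ = 1.812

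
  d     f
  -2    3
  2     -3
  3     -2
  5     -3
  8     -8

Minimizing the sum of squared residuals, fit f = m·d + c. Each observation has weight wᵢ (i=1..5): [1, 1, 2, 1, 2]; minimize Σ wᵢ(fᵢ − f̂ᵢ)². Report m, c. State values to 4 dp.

The normal equations are: 179·m + 27·c = -167;  27·m + 7·c = -23.
Δ = 179·7 − 27² = 524.
m = ((-167)·7 − 27·(-23))/524 = -137/131; c = (179·(-23) − 27·(-167))/524 = 98/131.

m = -1.0458, c = 0.7481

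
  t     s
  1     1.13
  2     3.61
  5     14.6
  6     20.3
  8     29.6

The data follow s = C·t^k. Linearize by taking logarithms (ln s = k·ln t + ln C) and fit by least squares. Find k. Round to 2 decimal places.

Linearized form: ln s = k·ln t + ln C. From the 5 transformed points,
Σln t = 6.1738, Σ(ln t)² = 10.6052, Σln s = 10.4853, Σln t·ln s = 17.6437.
Equations: 10.6052·k + 6.1738·ln C = 17.6437;  6.1738·k + 5·ln C = 10.4853.
Slope k = (n·Σln t·ln s − Σln t·Σln s)/(n·Σ(ln t)² − (Σln t)²) = (5·17.6437 − 6.1738·10.4853)/14.9105 = 1.57502; ln C = (Σln s − k·Σln t)/n = 0.15230.

k = 1.58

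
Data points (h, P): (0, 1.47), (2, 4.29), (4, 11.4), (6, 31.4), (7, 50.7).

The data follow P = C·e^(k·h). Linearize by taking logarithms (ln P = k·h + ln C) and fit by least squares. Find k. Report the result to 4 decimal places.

k = 0.5045

With ln Pᵢ as the transformed response and hᵢ as the regressor:
Σh = 19.0000, Σ(h)² = 105.0000, Σln P = 11.6479, Σh·ln P = 60.8094.
Equations: 105.0000·k + 19.0000·ln C = 60.8094;  19.0000·k + 5·ln C = 11.6479.
Δ = 105.0000·5 − (19.0000)² = 164.0000; k = (60.8094·5 − 19.0000·11.6479)/164.0000 = 0.50449, ln C = (105.0000·11.6479 − 19.0000·60.8094)/164.0000 = 0.41251.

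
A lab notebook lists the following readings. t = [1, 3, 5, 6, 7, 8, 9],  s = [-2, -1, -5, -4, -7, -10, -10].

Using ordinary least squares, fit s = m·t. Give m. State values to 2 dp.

m = -1.03

Normal-equation sums: Σt·t = 265.
For Aᵀs: Σt·s = -273.
AᵀA·[m]ᵀ = Aᵀs becomes [[265]]·[m]ᵀ = [-273]ᵀ.
Hence m = -273 / 265 ≈ -1.03019.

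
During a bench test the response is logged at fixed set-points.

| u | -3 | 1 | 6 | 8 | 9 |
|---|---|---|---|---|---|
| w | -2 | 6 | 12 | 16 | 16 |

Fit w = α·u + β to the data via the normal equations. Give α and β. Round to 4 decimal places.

Compute the Gram sums: Σu·u = 191, Σu = 21, Σ1 = 5.
For Xᵀw: Σu·w = 356, Σw = 48.
Eliminating β: 5·(row 1) − 21·(row 2) gives 514·α = 5·356 − 21·48 = 772, so α = 386/257.
Then β = (48 − 21·(386/257))/5 = 846/257.

α = 1.5019, β = 3.2918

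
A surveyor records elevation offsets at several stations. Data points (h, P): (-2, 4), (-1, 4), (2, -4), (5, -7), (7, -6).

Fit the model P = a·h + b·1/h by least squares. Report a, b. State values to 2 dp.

a = -0.96, b = -3.51

Compute the Gram sums: Σh·h = 83, Σh·1/h = 5, Σ1/h·1/h = 3823/2450.
Right-hand side: Σh·P = -97, Σ1/h·P = -359/35.
Normal equations: [[83, 5]; [5, 3823/2450]]·[a, b]ᵀ = [-97, -359/35]ᵀ.
Determinant 83·(3823/2450) − 5² = 256059/2450.
a = ((-97)·(3823/2450) − 5·(-359/35))/(256059/2450) = -81727/85353; b = (83·(-359/35) − 5·(-97))/(256059/2450) = -299180/85353.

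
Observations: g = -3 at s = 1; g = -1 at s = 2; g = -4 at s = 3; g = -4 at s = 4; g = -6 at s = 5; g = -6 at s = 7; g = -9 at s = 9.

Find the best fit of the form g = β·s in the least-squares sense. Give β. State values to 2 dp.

β = -1.01

Forming XᵀX = [[185]] and Xᵀg = [-186]ᵀ gives XᵀX·[β]ᵀ = Xᵀg.
Hence β = -186 / 185 ≈ -1.00541.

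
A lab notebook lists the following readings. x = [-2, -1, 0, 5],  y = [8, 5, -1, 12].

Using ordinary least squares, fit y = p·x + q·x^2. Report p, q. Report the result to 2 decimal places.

p = -2.42, q = 0.96

Setting ∂/∂p … = 0 gives: 30·p + 116·q = 39;  116·p + 642·q = 337.
(Σx·x = 30, Σx·x^2 = 116, Σx^2·x^2 = 642, Σx·y = 39, Σx^2·y = 337.)
det = 30·642 − 116² = 5804.
p = (39·642 − 116·337)/5804 = -7027/2902; q = (30·337 − 116·39)/5804 = 2793/2902.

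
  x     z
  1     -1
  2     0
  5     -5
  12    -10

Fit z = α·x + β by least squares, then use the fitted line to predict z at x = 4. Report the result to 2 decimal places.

ẑ = -3.11

With design matrix A, AᵀA = [[174, 20]; [20, 4]] and Aᵀz = [-146, -16]ᵀ.
det = 174·4 − 20² = 296.
α = ((-146)·4 − 20·(-16))/296 = -33/37; β = (174·(-16) − 20·(-146))/296 = 17/37.
At x = 4: ẑ = (-33/37)·(4) + (17/37)·(1) = -115/37.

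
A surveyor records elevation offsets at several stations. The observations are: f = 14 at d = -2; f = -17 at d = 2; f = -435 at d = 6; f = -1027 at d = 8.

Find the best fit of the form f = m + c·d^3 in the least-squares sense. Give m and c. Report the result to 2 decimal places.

The normal system AᵀA·[m, c]ᵀ = Aᵀf is [[4, 728]; [728, 308928]]·[m, c]ᵀ = [-1465, -620032]ᵀ.
Δ = 4·308928 − 728² = 705728.
m = ((-1465)·308928 − 728·(-620032))/705728 = -18691/11027; c = (4·(-620032) − 728·(-1465))/705728 = -176701/88216.

m = -1.70, c = -2.00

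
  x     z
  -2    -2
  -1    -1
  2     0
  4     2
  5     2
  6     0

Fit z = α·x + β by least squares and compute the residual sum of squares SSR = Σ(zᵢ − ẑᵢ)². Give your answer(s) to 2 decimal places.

SSR = 4.83

Normal-equation sums: Σx·x = 86, Σx = 14, Σ1 = 6.
Right-hand side: Σx·z = 23, Σz = 1.
So MᵀM·[α, β]ᵀ = Mᵀz: [[86, 14]; [14, 6]]·[α, β]ᵀ = [23, 1]ᵀ.
Eliminating β: 6·(row 1) − 14·(row 2) gives 320·α = 6·23 − 14·1 = 124, so α = 31/80.
Then β = (1 − 14·(31/80))/6 = -59/80.
Residuals: -39/80, 1/8, -3/80, 19/16, 4/5, -127/80; SSR = 193/40.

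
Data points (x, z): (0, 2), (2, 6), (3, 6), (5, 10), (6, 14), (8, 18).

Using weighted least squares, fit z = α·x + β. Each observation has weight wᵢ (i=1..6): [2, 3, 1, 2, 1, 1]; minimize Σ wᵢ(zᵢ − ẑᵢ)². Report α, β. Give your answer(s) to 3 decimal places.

From the data, Σwᵢ·x·x = 171, Σwᵢ·x = 33, Σwᵢ·1 = 10.
And Σwᵢ·x·z = 382, Σwᵢ·z = 80.
So MᵀWM·[α, β]ᵀ = MᵀWz: [[171, 33]; [33, 10]]·[α, β]ᵀ = [382, 80]ᵀ.
det = 171·10 − 33² = 621.
α = (382·10 − 33·80)/621 = 1180/621; β = (171·80 − 33·382)/621 = 358/207.

α = 1.900, β = 1.729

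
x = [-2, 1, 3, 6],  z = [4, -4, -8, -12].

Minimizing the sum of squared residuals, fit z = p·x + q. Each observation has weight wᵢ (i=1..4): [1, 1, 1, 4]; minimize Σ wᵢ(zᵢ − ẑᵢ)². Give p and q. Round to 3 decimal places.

Compute the Gram sums: Σwᵢ·x·x = 158, Σwᵢ·x = 26, Σwᵢ·1 = 7.
Right-hand side: Σwᵢ·x·z = -324, Σwᵢ·z = -56.
Normal equations: [[158, 26]; [26, 7]]·[p, q]ᵀ = [-324, -56]ᵀ.
Determinant 158·7 − 26² = 430.
p = ((-324)·7 − 26·(-56))/430 = -406/215; q = (158·(-56) − 26·(-324))/430 = -212/215.

p = -1.888, q = -0.986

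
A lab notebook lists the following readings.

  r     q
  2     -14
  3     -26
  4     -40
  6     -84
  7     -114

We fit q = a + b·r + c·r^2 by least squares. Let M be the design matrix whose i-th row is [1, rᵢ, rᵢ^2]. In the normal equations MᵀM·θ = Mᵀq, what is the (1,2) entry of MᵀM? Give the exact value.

22

Row 1 ↔ basis 1, column 2 ↔ basis r, so (MᵀM)_{1,2} = Σᵢ r = (1)·(2) + (1)·(3) + (1)·(4) + (1)·(6) + (1)·(7) = 22.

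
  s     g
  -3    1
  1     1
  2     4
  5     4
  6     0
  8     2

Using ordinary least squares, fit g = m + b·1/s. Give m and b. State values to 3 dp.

Entries of MᵀM: Σ1 = 6, Σ1/s = 199/120, Σ1/s·1/s = 20801/14400.
And Σg = 12, Σ1/s·g = 223/60.
MᵀM·[m, b]ᵀ = Mᵀg becomes [[6, 199/120]; [199/120, 20801/14400]]·[m, b]ᵀ = [12, 223/60]ᵀ.
Eliminating b: (20801/14400)·(row 1) − (199/120)·(row 2) gives (17041/2880)·m = (20801/14400)·12 − (199/120)·(223/60) = 80429/7200, so m = 160858/85205.
Then b = ((223/60) − (199/120)·(160858/85205))/(20801/14400) = 6912/17041.

m = 1.888, b = 0.406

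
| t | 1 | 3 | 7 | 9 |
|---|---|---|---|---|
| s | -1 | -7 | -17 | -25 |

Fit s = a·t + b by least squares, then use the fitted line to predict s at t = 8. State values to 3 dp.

ŝ = -21.200

Entries of AᵀA: Σt·t = 140, Σt = 20, Σ1 = 4.
For Aᵀs: Σt·s = -366, Σs = -50.
AᵀA·[a, b]ᵀ = Aᵀs becomes [[140, 20]; [20, 4]]·[a, b]ᵀ = [-366, -50]ᵀ.
det = 140·4 − 20² = 160.
a = ((-366)·4 − 20·(-50))/160 = -29/10; b = (140·(-50) − 20·(-366))/160 = 2.
At t = 8: ŝ = (-29/10)·(8) + (2)·(1) = -106/5.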